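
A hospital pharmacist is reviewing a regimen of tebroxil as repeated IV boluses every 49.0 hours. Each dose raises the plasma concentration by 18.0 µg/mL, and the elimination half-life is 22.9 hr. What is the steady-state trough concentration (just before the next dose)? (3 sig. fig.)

k = ln 2 / 22.9 = 0.03027 hr⁻¹
Fraction remaining after one interval: e^(−kτ) = e^(−0.03027 × 49.0) = 0.2269
R = 1 / (1 − 0.2269) = 1.294
Css,max = 18.0 × 1.294 = 23.28 µg/mL
Css,min = Css,max × e^(−kτ) = 23.28 × 0.2269 ≈ 5.28 µg/mL

5.28 µg/mL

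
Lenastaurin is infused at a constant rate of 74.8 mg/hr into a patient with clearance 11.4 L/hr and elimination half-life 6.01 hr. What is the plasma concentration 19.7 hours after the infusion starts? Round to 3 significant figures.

5.88 µg/mL

Css = rate / CL = 74.8 / 11.4 = 6.561 µg/mL
k = ln 2 / 6.01 = 0.1153 hr⁻¹
C(t) = Css (1 − e^(−kt)) = 6.561 × (1 − e^(−2.272)) = 6.561 × 0.8969 ≈ 5.88 µg/mL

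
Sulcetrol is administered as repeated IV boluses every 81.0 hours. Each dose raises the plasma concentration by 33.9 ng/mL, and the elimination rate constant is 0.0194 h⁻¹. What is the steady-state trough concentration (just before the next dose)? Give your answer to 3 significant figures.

8.89 ng/mL

Fraction remaining after one interval: e^(−kτ) = e^(−0.01940 × 81.0) = 0.2078
R = 1 / (1 − 0.2078) = 1.262
Css,max = 33.9 × 1.262 = 42.79 ng/mL
Css,min = Css,max × e^(−kτ) = 42.79 × 0.2078 ≈ 8.89 ng/mL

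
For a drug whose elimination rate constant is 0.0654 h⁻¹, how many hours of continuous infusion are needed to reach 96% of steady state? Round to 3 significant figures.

49.2 hours

f = 1 − e^(−kt)  ⇒  t = −ln(1 − f) / k
t = −ln(1 − 0.96) / 0.06540 = 3.219 / 0.06540 ≈ 49.2 hours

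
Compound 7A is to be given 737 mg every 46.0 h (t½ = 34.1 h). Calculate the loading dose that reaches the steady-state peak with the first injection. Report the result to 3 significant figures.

k = ln 2 / 34.1 = 0.02033 h⁻¹
Accumulation ratio R = 1 / (1 − e^(−kτ)) = 1 / (1 − e^(−0.02033×46.0)) = 1 / (1 − 0.3926) = 1.646
Loading dose = maintenance dose × R = 737 × 1.646 ≈ 1210 mg

1210 mg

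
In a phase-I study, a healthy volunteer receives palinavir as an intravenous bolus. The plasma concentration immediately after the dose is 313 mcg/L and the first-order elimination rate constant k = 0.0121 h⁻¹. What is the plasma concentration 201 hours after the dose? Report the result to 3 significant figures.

C(t) = C₀ e^(−kt) = 313 × e^(−0.01210 × 201) = 313 × e^(−2.432) = 313 × 0.08785 ≈ 27.5 mcg/L

27.5 mcg/L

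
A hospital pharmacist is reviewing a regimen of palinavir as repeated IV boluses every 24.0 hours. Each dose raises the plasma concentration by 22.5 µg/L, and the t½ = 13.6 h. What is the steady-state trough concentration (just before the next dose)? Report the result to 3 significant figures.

9.38 µg/L

k = ln 2 / 13.6 = 0.05097 h⁻¹
Fraction remaining after one interval: e^(−kτ) = e^(−0.05097 × 24.0) = 0.2943
R = 1 / (1 − 0.2943) = 1.417
Css,max = 22.5 × 1.417 = 31.88 µg/L
Css,min = Css,max × e^(−kτ) = 31.88 × 0.2943 ≈ 9.38 µg/L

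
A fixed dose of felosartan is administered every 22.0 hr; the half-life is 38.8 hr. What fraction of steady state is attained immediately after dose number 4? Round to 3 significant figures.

k = ln 2 / 38.8 = 0.01786 hr⁻¹
f_n = 1 − e^(−nkτ) = 1 − e^(−4 × 0.01786 × 22.0) = 1 − e^(−1.572) = 1 − 0.2076 ≈ 0.792

0.792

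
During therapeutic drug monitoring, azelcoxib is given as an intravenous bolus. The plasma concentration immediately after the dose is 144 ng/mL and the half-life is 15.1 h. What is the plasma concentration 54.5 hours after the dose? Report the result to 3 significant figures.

k = ln 2 / 15.1 = 0.04590 h⁻¹
54.5 h is 3.609 half-lives, so C = 144 × (1/2)^3.609 = 144 × 0.08194 ≈ 11.8 ng/mL

11.8 ng/mL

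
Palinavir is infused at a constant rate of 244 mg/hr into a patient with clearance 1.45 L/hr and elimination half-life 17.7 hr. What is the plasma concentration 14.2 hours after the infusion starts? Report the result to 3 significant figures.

Css = rate / CL = 244 / 1.45 = 168.3 µg/mL
k = ln 2 / 17.7 = 0.03916 hr⁻¹
C(t) = Css (1 − e^(−kt)) = 168.3 × (1 − e^(−0.5561)) = 168.3 × 0.4265 ≈ 71.8 µg/mL

71.8 µg/mL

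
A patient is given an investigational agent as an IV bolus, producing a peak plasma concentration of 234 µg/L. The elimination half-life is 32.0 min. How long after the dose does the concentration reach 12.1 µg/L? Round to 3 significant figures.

137 minutes

k = ln 2 / 32.0 = 0.02166 min⁻¹
C(t) = C₀ e^(−kt)  ⇒  t = ln(C₀/C) / k
t = ln(234/12.1) / 0.02166 = 2.962 / 0.02166 ≈ 137 minutes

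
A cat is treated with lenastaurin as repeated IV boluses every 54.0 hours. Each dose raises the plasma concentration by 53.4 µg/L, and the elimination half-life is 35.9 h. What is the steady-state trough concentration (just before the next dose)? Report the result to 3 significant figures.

29.1 µg/L

k = ln 2 / 35.9 = 0.01931 h⁻¹
Fraction remaining after one interval: e^(−kτ) = e^(−0.01931 × 54.0) = 0.3525
R = 1 / (1 − 0.3525) = 1.544
Css,max = 53.4 × 1.544 = 82.47 µg/L
Css,min = Css,max × e^(−kτ) = 82.47 × 0.3525 ≈ 29.1 µg/L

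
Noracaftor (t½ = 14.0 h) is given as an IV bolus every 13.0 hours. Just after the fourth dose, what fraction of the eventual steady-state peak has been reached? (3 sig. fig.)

0.924

k = ln 2 / 14.0 = 0.04951 h⁻¹
f_n = 1 − e^(−nkτ) = 1 − e^(−4 × 0.04951 × 13.0) = 1 − e^(−2.575) = 1 − 0.07619 ≈ 0.924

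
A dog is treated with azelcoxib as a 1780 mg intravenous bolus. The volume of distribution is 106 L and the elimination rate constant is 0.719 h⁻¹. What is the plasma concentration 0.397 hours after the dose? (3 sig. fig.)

C₀ = dose / V = 1780 / 106 = 16.79 µg/mL
C(t) = C₀ e^(−kt) = 16.79 × e^(−0.7190 × 0.397) = 16.79 × e^(−0.2854) = 16.79 × 0.7517 ≈ 12.6 µg/mL

12.6 µg/mL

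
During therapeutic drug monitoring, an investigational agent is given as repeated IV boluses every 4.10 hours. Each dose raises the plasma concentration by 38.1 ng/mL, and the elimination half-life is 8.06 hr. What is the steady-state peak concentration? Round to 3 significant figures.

128 ng/mL

k = ln 2 / 8.06 = 0.08600 hr⁻¹
Fraction remaining after one interval: e^(−kτ) = e^(−0.08600 × 4.10) = 0.7029
R = 1 / (1 − 0.7029) = 3.365
Css,max = 38.1 × 3.365 ≈ 128 ng/mL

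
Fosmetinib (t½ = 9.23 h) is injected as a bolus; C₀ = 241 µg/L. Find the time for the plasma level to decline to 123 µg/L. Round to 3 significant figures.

8.96 hours

k = ln 2 / 9.23 = 0.07510 h⁻¹
C(t) = C₀ e^(−kt)  ⇒  t = ln(C₀/C) / k
t = ln(241/123) / 0.07510 = 0.6726 / 0.07510 ≈ 8.96 hours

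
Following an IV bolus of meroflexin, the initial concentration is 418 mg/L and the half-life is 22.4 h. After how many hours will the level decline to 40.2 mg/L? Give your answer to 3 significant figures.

k = ln 2 / 22.4 = 0.03094 h⁻¹
C(t) = C₀ e^(−kt)  ⇒  t = ln(C₀/C) / k
t = ln(418/40.2) / 0.03094 = 2.342 / 0.03094 ≈ 75.7 hours

75.7 hours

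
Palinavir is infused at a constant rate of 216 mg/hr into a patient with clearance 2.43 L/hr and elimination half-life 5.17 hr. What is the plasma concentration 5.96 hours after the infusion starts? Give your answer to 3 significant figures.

48.9 mg/L

Css = rate / CL = 216 / 2.43 = 88.89 mg/L
k = ln 2 / 5.17 = 0.1341 hr⁻¹
C(t) = Css (1 − e^(−kt)) = 88.89 × (1 − e^(−0.7991)) = 88.89 × 0.5502 ≈ 48.9 mg/L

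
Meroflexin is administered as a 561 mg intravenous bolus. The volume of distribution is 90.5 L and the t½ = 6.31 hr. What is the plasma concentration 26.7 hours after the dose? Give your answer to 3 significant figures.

C₀ = dose / V = 561 / 90.5 = 6.199 mg/L
k = ln 2 / 6.31 = 0.1098 hr⁻¹
C(t) = C₀ e^(−kt) = 6.199 × e^(−0.1098 × 26.7) = 6.199 × e^(−2.933) = 6.199 × 0.05324 ≈ 0.330 mg/L

0.330 mg/L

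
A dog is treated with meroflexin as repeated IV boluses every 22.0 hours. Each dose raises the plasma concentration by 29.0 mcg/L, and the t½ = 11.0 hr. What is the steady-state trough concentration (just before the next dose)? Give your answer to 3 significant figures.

9.67 mcg/L

k = ln 2 / 11.0 = 0.06301 hr⁻¹
Fraction remaining after one interval: e^(−kτ) = e^(−0.06301 × 22.0) = 0.2500
R = 1 / (1 − 0.2500) = 1.333
Css,max = 29.0 × 1.333 = 38.67 mcg/L
Css,min = Css,max × e^(−kτ) = 38.67 × 0.2500 ≈ 9.67 mcg/L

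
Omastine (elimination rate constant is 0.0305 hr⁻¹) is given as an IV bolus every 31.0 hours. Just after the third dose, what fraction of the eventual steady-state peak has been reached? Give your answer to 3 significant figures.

f_n = 1 − e^(−nkτ) = 1 − e^(−3 × 0.03050 × 31.0) = 1 − e^(−2.837) = 1 − 0.05863 ≈ 0.941

0.941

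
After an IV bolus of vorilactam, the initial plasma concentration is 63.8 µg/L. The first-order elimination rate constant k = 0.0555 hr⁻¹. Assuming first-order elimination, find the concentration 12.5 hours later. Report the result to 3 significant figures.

C(t) = C₀ e^(−kt) = 63.8 × e^(−0.05550 × 12.5) = 63.8 × e^(−0.6937) = 63.8 × 0.4997 ≈ 31.9 µg/L

31.9 µg/L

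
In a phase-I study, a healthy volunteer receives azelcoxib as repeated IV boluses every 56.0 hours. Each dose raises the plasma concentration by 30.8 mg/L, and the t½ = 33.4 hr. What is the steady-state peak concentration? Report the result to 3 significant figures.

k = ln 2 / 33.4 = 0.02075 hr⁻¹
Fraction remaining after one interval: e^(−kτ) = e^(−0.02075 × 56.0) = 0.3128
R = 1 / (1 − 0.3128) = 1.455
Css,max = 30.8 × 1.455 ≈ 44.8 mg/L

44.8 mg/L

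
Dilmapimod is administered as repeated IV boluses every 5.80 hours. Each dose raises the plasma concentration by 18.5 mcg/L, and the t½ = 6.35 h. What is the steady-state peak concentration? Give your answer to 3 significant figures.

k = ln 2 / 6.35 = 0.1092 h⁻¹
Fraction remaining after one interval: e^(−kτ) = e^(−0.1092 × 5.80) = 0.5309
R = 1 / (1 − 0.5309) = 2.132
Css,max = 18.5 × 2.132 ≈ 39.4 mcg/L

39.4 mcg/L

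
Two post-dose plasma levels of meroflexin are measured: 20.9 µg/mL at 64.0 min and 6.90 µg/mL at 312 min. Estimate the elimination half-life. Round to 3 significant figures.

k = ln(C₁/C₂) / (t₂ − t₁) = ln(20.9/6.90) / (312 − 64.0)
  = 1.108 / 248.0 = 0.004469 min⁻¹
t½ = ln 2 / k = ln 2 / 0.004469 ≈ 155 minutes

155 minutes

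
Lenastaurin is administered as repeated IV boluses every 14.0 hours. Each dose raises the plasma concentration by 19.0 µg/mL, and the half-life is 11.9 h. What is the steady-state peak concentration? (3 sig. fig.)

34.1 µg/mL

k = ln 2 / 11.9 = 0.05825 h⁻¹
Fraction remaining after one interval: e^(−kτ) = e^(−0.05825 × 14.0) = 0.4424
R = 1 / (1 − 0.4424) = 1.794
Css,max = 19.0 × 1.794 ≈ 34.1 µg/mL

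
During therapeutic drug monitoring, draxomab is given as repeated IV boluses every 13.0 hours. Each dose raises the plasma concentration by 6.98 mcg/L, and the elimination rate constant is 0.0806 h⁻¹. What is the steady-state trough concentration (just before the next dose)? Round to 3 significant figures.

Fraction remaining after one interval: e^(−kτ) = e^(−0.08060 × 13.0) = 0.3507
R = 1 / (1 − 0.3507) = 1.540
Css,max = 6.98 × 1.540 = 10.75 mcg/L
Css,min = Css,max × e^(−kτ) = 10.75 × 0.3507 ≈ 3.77 mcg/L

3.77 mcg/L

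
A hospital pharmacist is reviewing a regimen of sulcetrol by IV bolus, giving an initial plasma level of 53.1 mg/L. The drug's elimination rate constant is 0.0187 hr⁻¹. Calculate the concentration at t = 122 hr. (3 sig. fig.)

5.42 mg/L

C(t) = C₀ e^(−kt) = 53.1 × e^(−0.01870 × 122) = 53.1 × e^(−2.281) = 53.1 × 0.1021 ≈ 5.42 mg/L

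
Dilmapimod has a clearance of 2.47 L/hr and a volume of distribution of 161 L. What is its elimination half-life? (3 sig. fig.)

k = CL / V = 2.47 / 161 = 0.01534 hr⁻¹
t½ = ln 2 / k = ln 2 / 0.01534 ≈ 45.2 hours

45.2 hours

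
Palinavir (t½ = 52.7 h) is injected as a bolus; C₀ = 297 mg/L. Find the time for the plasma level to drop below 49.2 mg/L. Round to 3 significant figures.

137 hours

k = ln 2 / 52.7 = 0.01315 h⁻¹
C(t) = C₀ e^(−kt)  ⇒  t = ln(C₀/C) / k
t = ln(297/49.2) / 0.01315 = 1.798 / 0.01315 ≈ 137 hours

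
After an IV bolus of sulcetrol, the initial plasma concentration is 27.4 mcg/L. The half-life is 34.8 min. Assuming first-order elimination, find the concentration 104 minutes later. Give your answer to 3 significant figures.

3.45 mcg/L

k = ln 2 / 34.8 = 0.01992 min⁻¹
104 min is 2.989 half-lives, so C = 27.4 × (1/2)^2.989 = 27.4 × 0.1260 ≈ 3.45 mcg/L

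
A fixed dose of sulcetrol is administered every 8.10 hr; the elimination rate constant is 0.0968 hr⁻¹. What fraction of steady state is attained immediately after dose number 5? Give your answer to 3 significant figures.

0.980

f_n = 1 − e^(−nkτ) = 1 − e^(−5 × 0.09680 × 8.10) = 1 − e^(−3.920) = 1 − 0.01983 ≈ 0.980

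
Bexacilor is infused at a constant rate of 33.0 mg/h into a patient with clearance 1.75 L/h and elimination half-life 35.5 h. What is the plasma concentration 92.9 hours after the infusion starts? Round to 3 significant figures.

Css = rate / CL = 33.0 / 1.75 = 18.86 mg/L
k = ln 2 / 35.5 = 0.01953 h⁻¹
C(t) = Css (1 − e^(−kt)) = 18.86 × (1 − e^(−1.814)) = 18.86 × 0.8370 ≈ 15.8 mg/L

15.8 mg/L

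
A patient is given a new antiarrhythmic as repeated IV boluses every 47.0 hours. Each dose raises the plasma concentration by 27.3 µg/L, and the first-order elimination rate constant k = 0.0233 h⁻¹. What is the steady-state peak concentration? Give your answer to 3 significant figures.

41.0 µg/L

Fraction remaining after one interval: e^(−kτ) = e^(−0.02330 × 47.0) = 0.3345
R = 1 / (1 − 0.3345) = 1.503
Css,max = 27.3 × 1.503 ≈ 41.0 µg/L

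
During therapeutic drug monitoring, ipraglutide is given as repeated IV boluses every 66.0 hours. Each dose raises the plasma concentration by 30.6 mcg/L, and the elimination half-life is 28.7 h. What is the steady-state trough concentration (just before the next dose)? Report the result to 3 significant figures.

7.80 mcg/L

k = ln 2 / 28.7 = 0.02415 h⁻¹
Fraction remaining after one interval: e^(−kτ) = e^(−0.02415 × 66.0) = 0.2031
R = 1 / (1 − 0.2031) = 1.255
Css,max = 30.6 × 1.255 = 38.40 mcg/L
Css,min = Css,max × e^(−kτ) = 38.40 × 0.2031 ≈ 7.80 mcg/L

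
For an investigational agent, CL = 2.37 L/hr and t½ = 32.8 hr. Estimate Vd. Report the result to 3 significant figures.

112 L

k = ln 2 / t½ = ln 2 / 32.8 = 0.02113 hr⁻¹
V = CL / k = 2.37 / 0.02113 ≈ 112 L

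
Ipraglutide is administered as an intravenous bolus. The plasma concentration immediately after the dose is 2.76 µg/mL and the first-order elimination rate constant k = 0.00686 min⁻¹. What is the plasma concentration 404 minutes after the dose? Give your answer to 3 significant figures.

C(t) = C₀ e^(−kt) = 2.76 × e^(−0.006860 × 404) = 2.76 × e^(−2.771) = 2.76 × 0.06257 ≈ 0.173 µg/mL

0.173 µg/mL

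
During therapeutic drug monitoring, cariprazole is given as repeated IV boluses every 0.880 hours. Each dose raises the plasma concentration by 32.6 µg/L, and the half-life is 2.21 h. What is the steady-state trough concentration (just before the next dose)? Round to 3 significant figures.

103 µg/L

k = ln 2 / 2.21 = 0.3136 h⁻¹
Fraction remaining after one interval: e^(−kτ) = e^(−0.3136 × 0.880) = 0.7588
R = 1 / (1 − 0.7588) = 4.146
Css,max = 32.6 × 4.146 = 135.2 µg/L
Css,min = Css,max × e^(−kτ) = 135.2 × 0.7588 ≈ 103 µg/L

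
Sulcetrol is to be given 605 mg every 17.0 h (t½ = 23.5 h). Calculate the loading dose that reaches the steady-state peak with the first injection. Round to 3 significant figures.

k = ln 2 / 23.5 = 0.02950 h⁻¹
Accumulation ratio R = 1 / (1 − e^(−kτ)) = 1 / (1 − e^(−0.02950×17.0)) = 1 / (1 − 0.6057) = 2.536
Loading dose = maintenance dose × R = 605 × 2.536 ≈ 1530 mg

1530 mg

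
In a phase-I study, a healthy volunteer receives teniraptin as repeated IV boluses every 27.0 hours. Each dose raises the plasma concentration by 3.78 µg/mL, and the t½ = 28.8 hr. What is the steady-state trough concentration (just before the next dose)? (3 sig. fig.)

k = ln 2 / 28.8 = 0.02407 hr⁻¹
Fraction remaining after one interval: e^(−kτ) = e^(−0.02407 × 27.0) = 0.5221
R = 1 / (1 − 0.5221) = 2.093
Css,max = 3.78 × 2.093 = 7.910 µg/mL
Css,min = Css,max × e^(−kτ) = 7.910 × 0.5221 ≈ 4.13 µg/mL

4.13 µg/mL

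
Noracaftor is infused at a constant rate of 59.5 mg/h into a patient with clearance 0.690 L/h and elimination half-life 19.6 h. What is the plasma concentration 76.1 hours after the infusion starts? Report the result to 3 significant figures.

80.4 mg/L

Css = rate / CL = 59.5 / 0.690 = 86.23 mg/L
k = ln 2 / 19.6 = 0.03536 h⁻¹
C(t) = Css (1 − e^(−kt)) = 86.23 × (1 − e^(−2.691)) = 86.23 × 0.9322 ≈ 80.4 mg/L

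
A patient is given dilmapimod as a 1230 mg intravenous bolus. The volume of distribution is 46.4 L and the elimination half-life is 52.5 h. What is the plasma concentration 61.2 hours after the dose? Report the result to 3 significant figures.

C₀ = dose / V = 1230 / 46.4 = 26.51 mg/L
k = ln 2 / 52.5 = 0.01320 h⁻¹
C(t) = C₀ e^(−kt) = 26.51 × e^(−0.01320 × 61.2) = 26.51 × e^(−0.8080) = 26.51 × 0.4457 ≈ 11.8 mg/L

11.8 mg/L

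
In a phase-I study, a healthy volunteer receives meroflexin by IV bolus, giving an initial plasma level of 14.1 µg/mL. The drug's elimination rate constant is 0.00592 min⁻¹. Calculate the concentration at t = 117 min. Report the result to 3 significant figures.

7.05 µg/mL

C(t) = C₀ e^(−kt) = 14.1 × e^(−0.005920 × 117) = 14.1 × e^(−0.6926) = 14.1 × 0.5003 ≈ 7.05 µg/mL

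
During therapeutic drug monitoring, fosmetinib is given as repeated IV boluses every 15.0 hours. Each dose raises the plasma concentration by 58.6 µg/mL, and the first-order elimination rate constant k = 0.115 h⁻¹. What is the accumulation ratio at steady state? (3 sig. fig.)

1.22

Fraction remaining after one interval: e^(−kτ) = e^(−0.1150 × 15.0) = 0.1782
R = 1 / (1 − 0.1782) = 1 / 0.8218 ≈ 1.22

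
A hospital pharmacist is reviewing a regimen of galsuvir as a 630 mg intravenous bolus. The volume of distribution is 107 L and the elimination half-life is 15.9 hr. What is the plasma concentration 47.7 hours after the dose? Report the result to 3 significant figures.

0.736 mg/L

C₀ = dose / V = 630 / 107 = 5.888 mg/L
k = ln 2 / 15.9 = 0.04359 hr⁻¹
C(t) = C₀ e^(−kt) = 5.888 × e^(−0.04359 × 47.7) = 5.888 × e^(−2.079) = 5.888 × 0.1250 ≈ 0.736 mg/L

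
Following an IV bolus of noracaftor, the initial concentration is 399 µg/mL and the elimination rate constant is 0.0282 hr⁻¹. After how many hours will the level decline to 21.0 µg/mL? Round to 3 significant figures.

104 hours

C(t) = C₀ e^(−kt)  ⇒  t = ln(C₀/C) / k
t = ln(399/21.0) / 0.02820 = 2.944 / 0.02820 ≈ 104 hours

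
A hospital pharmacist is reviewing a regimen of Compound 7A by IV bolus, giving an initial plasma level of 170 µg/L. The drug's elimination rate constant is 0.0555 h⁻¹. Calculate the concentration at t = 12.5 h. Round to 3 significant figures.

C(t) = C₀ e^(−kt) = 170 × e^(−0.05550 × 12.5) = 170 × e^(−0.6937) = 170 × 0.4997 ≈ 84.9 µg/L

84.9 µg/L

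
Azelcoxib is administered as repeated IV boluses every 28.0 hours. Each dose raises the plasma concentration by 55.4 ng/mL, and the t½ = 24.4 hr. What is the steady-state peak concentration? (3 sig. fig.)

101 ng/mL

k = ln 2 / 24.4 = 0.02841 hr⁻¹
Fraction remaining after one interval: e^(−kτ) = e^(−0.02841 × 28.0) = 0.4514
R = 1 / (1 − 0.4514) = 1.823
Css,max = 55.4 × 1.823 ≈ 101 ng/mL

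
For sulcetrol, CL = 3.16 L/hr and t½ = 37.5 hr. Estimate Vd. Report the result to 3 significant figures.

k = ln 2 / t½ = ln 2 / 37.5 = 0.01848 hr⁻¹
V = CL / k = 3.16 / 0.01848 ≈ 171 L

171 L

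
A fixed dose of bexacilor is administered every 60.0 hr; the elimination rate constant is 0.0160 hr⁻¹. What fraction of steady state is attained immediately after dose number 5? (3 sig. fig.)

0.992

f_n = 1 − e^(−nkτ) = 1 − e^(−5 × 0.01600 × 60.0) = 1 − e^(−4.800) = 1 − 0.008230 ≈ 0.992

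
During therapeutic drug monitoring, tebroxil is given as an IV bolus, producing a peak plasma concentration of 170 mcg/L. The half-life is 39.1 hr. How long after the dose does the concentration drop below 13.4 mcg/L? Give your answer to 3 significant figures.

k = ln 2 / 39.1 = 0.01773 hr⁻¹
C(t) = C₀ e^(−kt)  ⇒  t = ln(C₀/C) / k
t = ln(170/13.4) / 0.01773 = 2.541 / 0.01773 ≈ 143 hours

143 hours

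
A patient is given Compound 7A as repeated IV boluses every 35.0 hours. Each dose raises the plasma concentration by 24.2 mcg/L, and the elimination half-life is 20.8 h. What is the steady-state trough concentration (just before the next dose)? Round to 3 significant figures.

k = ln 2 / 20.8 = 0.03332 h⁻¹
Fraction remaining after one interval: e^(−kτ) = e^(−0.03332 × 35.0) = 0.3115
R = 1 / (1 − 0.3115) = 1.452
Css,max = 24.2 × 1.452 = 35.15 mcg/L
Css,min = Css,max × e^(−kτ) = 35.15 × 0.3115 ≈ 10.9 mcg/L

10.9 mcg/L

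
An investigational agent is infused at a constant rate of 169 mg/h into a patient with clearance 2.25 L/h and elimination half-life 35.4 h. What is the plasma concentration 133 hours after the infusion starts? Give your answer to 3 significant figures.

Css = rate / CL = 169 / 2.25 = 75.11 mg/L
k = ln 2 / 35.4 = 0.01958 h⁻¹
C(t) = Css (1 − e^(−kt)) = 75.11 × (1 − e^(−2.604)) = 75.11 × 0.9260 ≈ 69.6 mg/L

69.6 mg/L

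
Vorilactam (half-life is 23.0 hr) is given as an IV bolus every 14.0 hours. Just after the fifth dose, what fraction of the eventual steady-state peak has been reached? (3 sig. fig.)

k = ln 2 / 23.0 = 0.03014 hr⁻¹
f_n = 1 − e^(−nkτ) = 1 − e^(−5 × 0.03014 × 14.0) = 1 − e^(−2.110) = 1 − 0.1213 ≈ 0.879

0.879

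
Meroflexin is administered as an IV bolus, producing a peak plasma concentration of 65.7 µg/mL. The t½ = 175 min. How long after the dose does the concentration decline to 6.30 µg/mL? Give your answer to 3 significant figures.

592 minutes

k = ln 2 / 175 = 0.003961 min⁻¹
C(t) = C₀ e^(−kt)  ⇒  t = ln(C₀/C) / k
t = ln(65.7/6.30) / 0.003961 = 2.345 / 0.003961 ≈ 592 minutes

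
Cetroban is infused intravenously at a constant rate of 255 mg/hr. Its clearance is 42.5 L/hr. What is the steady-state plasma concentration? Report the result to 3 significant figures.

Css = infusion rate / CL = 255 / 42.5 ≈ 6.00 mg/L

6.00 mg/L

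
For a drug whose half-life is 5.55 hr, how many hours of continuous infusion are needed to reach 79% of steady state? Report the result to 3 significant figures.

k = ln 2 / 5.55 = 0.1249 hr⁻¹
f = 1 − e^(−kt)  ⇒  t = −ln(1 − f) / k
t = −ln(1 − 0.79) / 0.1249 = 1.561 / 0.1249 ≈ 12.5 hours

12.5 hours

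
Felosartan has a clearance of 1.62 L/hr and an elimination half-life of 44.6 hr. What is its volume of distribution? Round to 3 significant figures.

k = ln 2 / t½ = ln 2 / 44.6 = 0.01554 hr⁻¹
V = CL / k = 1.62 / 0.01554 ≈ 104 L

104 L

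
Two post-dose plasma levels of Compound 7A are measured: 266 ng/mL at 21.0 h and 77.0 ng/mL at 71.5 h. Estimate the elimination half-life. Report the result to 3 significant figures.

28.2 hours

k = ln(C₁/C₂) / (t₂ − t₁) = ln(266/77.0) / (71.5 − 21.0)
  = 1.240 / 50.50 = 0.02455 h⁻¹
t½ = ln 2 / k = ln 2 / 0.02455 ≈ 28.2 hours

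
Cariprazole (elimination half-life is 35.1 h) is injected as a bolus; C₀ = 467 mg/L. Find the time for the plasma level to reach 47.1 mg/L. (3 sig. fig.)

116 hours

k = ln 2 / 35.1 = 0.01975 h⁻¹
C(t) = C₀ e^(−kt)  ⇒  t = ln(C₀/C) / k
t = ln(467/47.1) / 0.01975 = 2.294 / 0.01975 ≈ 116 hours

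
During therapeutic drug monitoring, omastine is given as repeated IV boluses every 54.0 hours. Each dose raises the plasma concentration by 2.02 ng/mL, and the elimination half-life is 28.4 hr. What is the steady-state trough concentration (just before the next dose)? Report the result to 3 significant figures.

k = ln 2 / 28.4 = 0.02441 hr⁻¹
Fraction remaining after one interval: e^(−kτ) = e^(−0.02441 × 54.0) = 0.2677
R = 1 / (1 − 0.2677) = 1.366
Css,max = 2.02 × 1.366 = 2.758 ng/mL
Css,min = Css,max × e^(−kτ) = 2.758 × 0.2677 ≈ 0.738 ng/mL

0.738 ng/mL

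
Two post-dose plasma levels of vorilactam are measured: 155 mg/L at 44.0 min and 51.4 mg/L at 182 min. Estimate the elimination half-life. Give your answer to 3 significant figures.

k = ln(C₁/C₂) / (t₂ − t₁) = ln(155/51.4) / (182 − 44.0)
  = 1.104 / 138.0 = 0.007998 min⁻¹
t½ = ln 2 / k = ln 2 / 0.007998 ≈ 86.7 minutes

86.7 minutes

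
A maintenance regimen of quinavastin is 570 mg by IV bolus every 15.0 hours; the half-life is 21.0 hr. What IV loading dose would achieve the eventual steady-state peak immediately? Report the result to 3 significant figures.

k = ln 2 / 21.0 = 0.03301 hr⁻¹
Accumulation ratio R = 1 / (1 − e^(−kτ)) = 1 / (1 − e^(−0.03301×15.0)) = 1 / (1 − 0.6095) = 2.561
Loading dose = maintenance dose × R = 570 × 2.561 ≈ 1460 mg

1460 mg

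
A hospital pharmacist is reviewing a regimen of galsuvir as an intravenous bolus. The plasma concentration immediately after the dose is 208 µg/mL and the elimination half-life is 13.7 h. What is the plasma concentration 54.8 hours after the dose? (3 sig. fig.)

13.0 µg/mL

k = ln 2 / 13.7 = 0.05059 h⁻¹
54.8 h is 4.000 half-lives, so C = 208 × (1/2)^4.000 = 208 × 0.06250 ≈ 13.0 µg/mL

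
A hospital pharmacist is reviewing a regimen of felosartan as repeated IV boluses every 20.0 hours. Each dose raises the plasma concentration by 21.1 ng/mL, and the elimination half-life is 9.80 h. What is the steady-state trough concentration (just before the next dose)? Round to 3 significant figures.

k = ln 2 / 9.80 = 0.07073 h⁻¹
Fraction remaining after one interval: e^(−kτ) = e^(−0.07073 × 20.0) = 0.2430
R = 1 / (1 − 0.2430) = 1.321
Css,max = 21.1 × 1.321 = 27.87 ng/mL
Css,min = Css,max × e^(−kτ) = 27.87 × 0.2430 ≈ 6.77 ng/mL

6.77 ng/mL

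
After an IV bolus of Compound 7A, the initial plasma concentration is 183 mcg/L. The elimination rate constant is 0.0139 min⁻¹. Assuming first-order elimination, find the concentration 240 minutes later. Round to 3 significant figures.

6.51 mcg/L

C(t) = C₀ e^(−kt) = 183 × e^(−0.01390 × 240) = 183 × e^(−3.336) = 183 × 0.03558 ≈ 6.51 mcg/L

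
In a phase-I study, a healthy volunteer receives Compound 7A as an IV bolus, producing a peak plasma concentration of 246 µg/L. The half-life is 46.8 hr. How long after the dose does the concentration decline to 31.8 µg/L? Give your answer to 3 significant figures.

138 hours

k = ln 2 / 46.8 = 0.01481 hr⁻¹
C(t) = C₀ e^(−kt)  ⇒  t = ln(C₀/C) / k
t = ln(246/31.8) / 0.01481 = 2.046 / 0.01481 ≈ 138 hours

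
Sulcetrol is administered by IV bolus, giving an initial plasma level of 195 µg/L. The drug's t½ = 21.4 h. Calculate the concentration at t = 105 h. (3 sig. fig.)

k = ln 2 / 21.4 = 0.03239 h⁻¹
105 h is 4.907 half-lives, so C = 195 × (1/2)^4.907 = 195 × 0.03334 ≈ 6.50 µg/L

6.50 µg/L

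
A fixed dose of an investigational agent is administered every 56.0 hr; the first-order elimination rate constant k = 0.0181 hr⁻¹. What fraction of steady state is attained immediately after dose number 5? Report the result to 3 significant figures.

f_n = 1 − e^(−nkτ) = 1 − e^(−5 × 0.01810 × 56.0) = 1 − e^(−5.068) = 1 − 0.006295 ≈ 0.994

0.994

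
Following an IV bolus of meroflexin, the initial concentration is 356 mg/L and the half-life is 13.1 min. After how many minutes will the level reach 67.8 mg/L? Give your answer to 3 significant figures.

31.3 minutes

k = ln 2 / 13.1 = 0.05291 min⁻¹
C(t) = C₀ e^(−kt)  ⇒  t = ln(C₀/C) / k
t = ln(356/67.8) / 0.05291 = 1.658 / 0.05291 ≈ 31.3 minutes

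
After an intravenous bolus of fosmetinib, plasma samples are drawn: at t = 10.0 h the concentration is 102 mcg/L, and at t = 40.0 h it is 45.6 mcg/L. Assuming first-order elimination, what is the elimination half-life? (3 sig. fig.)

k = ln(C₁/C₂) / (t₂ − t₁) = ln(102/45.6) / (40.0 − 10.0)
  = 0.8051 / 30.00 = 0.02684 h⁻¹
t½ = ln 2 / k = ln 2 / 0.02684 ≈ 25.8 hours

25.8 hours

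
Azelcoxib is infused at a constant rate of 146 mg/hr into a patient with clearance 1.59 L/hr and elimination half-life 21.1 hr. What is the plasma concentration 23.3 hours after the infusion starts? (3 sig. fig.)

49.1 µg/mL

Css = rate / CL = 146 / 1.59 = 91.82 µg/mL
k = ln 2 / 21.1 = 0.03285 hr⁻¹
C(t) = Css (1 − e^(−kt)) = 91.82 × (1 − e^(−0.7654)) = 91.82 × 0.5349 ≈ 49.1 µg/mL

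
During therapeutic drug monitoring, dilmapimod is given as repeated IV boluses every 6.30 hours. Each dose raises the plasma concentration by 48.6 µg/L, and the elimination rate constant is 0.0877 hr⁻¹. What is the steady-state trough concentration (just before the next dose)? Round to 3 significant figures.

Fraction remaining after one interval: e^(−kτ) = e^(−0.08770 × 6.30) = 0.5755
R = 1 / (1 − 0.5755) = 2.356
Css,max = 48.6 × 2.356 = 114.5 µg/L
Css,min = Css,max × e^(−kτ) = 114.5 × 0.5755 ≈ 65.9 µg/L

65.9 µg/L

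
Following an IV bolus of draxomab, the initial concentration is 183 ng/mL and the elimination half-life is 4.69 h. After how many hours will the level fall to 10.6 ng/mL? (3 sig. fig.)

19.3 hours

k = ln 2 / 4.69 = 0.1478 h⁻¹
C(t) = C₀ e^(−kt)  ⇒  t = ln(C₀/C) / k
t = ln(183/10.6) / 0.1478 = 2.849 / 0.1478 ≈ 19.3 hours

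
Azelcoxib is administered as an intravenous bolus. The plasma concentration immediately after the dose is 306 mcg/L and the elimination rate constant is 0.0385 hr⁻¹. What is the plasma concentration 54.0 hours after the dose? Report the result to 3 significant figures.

C(t) = C₀ e^(−kt) = 306 × e^(−0.03850 × 54.0) = 306 × e^(−2.079) = 306 × 0.1251 ≈ 38.3 mcg/L

38.3 mcg/L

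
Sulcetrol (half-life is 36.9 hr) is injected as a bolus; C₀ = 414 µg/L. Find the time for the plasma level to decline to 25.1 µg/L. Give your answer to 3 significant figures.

k = ln 2 / 36.9 = 0.01878 hr⁻¹
C(t) = C₀ e^(−kt)  ⇒  t = ln(C₀/C) / k
t = ln(414/25.1) / 0.01878 = 2.803 / 0.01878 ≈ 149 hours

149 hours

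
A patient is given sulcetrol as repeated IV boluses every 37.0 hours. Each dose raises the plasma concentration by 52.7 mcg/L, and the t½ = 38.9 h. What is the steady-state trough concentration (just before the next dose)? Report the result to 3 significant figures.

k = ln 2 / 38.9 = 0.01782 h⁻¹
Fraction remaining after one interval: e^(−kτ) = e^(−0.01782 × 37.0) = 0.5172
R = 1 / (1 − 0.5172) = 2.071
Css,max = 52.7 × 2.071 = 109.2 mcg/L
Css,min = Css,max × e^(−kτ) = 109.2 × 0.5172 ≈ 56.5 mcg/L

56.5 mcg/L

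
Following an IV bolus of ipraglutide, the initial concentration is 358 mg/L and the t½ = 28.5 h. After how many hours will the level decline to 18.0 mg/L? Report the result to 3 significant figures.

123 hours

k = ln 2 / 28.5 = 0.02432 h⁻¹
C(t) = C₀ e^(−kt)  ⇒  t = ln(C₀/C) / k
t = ln(358/18.0) / 0.02432 = 2.990 / 0.02432 ≈ 123 hours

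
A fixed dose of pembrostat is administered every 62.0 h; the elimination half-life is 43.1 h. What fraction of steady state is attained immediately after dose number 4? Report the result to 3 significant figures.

0.981

k = ln 2 / 43.1 = 0.01608 h⁻¹
f_n = 1 − e^(−nkτ) = 1 − e^(−4 × 0.01608 × 62.0) = 1 − e^(−3.988) = 1 − 0.01853 ≈ 0.981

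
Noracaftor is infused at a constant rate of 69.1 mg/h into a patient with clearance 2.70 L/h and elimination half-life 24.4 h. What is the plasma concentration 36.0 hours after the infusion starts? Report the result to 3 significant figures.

16.4 mg/L

Css = rate / CL = 69.1 / 2.70 = 25.59 mg/L
k = ln 2 / 24.4 = 0.02841 h⁻¹
C(t) = Css (1 − e^(−kt)) = 25.59 × (1 − e^(−1.023)) = 25.59 × 0.6404 ≈ 16.4 mg/L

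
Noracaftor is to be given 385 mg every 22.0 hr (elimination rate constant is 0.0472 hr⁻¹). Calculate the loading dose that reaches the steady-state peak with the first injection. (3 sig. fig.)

Accumulation ratio R = 1 / (1 − e^(−kτ)) = 1 / (1 − e^(−0.04720×22.0)) = 1 / (1 − 0.3540) = 1.548
Loading dose = maintenance dose × R = 385 × 1.548 ≈ 596 mg

596 mg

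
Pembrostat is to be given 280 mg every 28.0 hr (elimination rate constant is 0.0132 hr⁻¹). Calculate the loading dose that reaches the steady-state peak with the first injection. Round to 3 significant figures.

906 mg

Accumulation ratio R = 1 / (1 − e^(−kτ)) = 1 / (1 − e^(−0.01320×28.0)) = 1 / (1 − 0.6910) = 3.236
Loading dose = maintenance dose × R = 280 × 3.236 ≈ 906 mg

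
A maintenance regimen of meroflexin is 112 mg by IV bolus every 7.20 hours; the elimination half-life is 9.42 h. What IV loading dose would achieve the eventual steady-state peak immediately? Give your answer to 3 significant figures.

k = ln 2 / 9.42 = 0.07358 h⁻¹
Accumulation ratio R = 1 / (1 − e^(−kτ)) = 1 / (1 − e^(−0.07358×7.20)) = 1 / (1 − 0.5887) = 2.431
Loading dose = maintenance dose × R = 112 × 2.431 ≈ 272 mg

272 mg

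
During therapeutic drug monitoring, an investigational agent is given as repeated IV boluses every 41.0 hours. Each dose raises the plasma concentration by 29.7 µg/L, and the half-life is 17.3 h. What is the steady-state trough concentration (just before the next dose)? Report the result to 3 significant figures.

k = ln 2 / 17.3 = 0.04007 h⁻¹
Fraction remaining after one interval: e^(−kτ) = e^(−0.04007 × 41.0) = 0.1935
R = 1 / (1 − 0.1935) = 1.240
Css,max = 29.7 × 1.240 = 36.82 µg/L
Css,min = Css,max × e^(−kτ) = 36.82 × 0.1935 ≈ 7.12 µg/L

7.12 µg/L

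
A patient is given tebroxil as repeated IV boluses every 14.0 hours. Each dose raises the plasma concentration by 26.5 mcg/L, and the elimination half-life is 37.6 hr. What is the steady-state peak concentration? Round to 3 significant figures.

k = ln 2 / 37.6 = 0.01843 hr⁻¹
Fraction remaining after one interval: e^(−kτ) = e^(−0.01843 × 14.0) = 0.7725
R = 1 / (1 − 0.7725) = 4.396
Css,max = 26.5 × 4.396 ≈ 116 mcg/L

116 mcg/L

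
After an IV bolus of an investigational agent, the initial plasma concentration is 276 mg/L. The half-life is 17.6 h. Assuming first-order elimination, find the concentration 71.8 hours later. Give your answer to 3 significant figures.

k = ln 2 / 17.6 = 0.03938 h⁻¹
C(t) = C₀ e^(−kt) = 276 × e^(−0.03938 × 71.8) = 276 × e^(−2.828) = 276 × 0.05915 ≈ 16.3 mg/L

16.3 mg/L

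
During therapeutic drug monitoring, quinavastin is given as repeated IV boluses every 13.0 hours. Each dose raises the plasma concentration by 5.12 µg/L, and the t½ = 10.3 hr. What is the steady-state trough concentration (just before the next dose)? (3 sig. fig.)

3.66 µg/L

k = ln 2 / 10.3 = 0.06730 hr⁻¹
Fraction remaining after one interval: e^(−kτ) = e^(−0.06730 × 13.0) = 0.4169
R = 1 / (1 − 0.4169) = 1.715
Css,max = 5.12 × 1.715 = 8.781 µg/L
Css,min = Css,max × e^(−kτ) = 8.781 × 0.4169 ≈ 3.66 µg/L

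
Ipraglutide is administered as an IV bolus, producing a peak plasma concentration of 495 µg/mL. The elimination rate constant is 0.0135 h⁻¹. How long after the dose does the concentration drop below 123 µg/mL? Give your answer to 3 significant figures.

103 hours

C(t) = C₀ e^(−kt)  ⇒  t = ln(C₀/C) / k
t = ln(495/123) / 0.01350 = 1.392 / 0.01350 ≈ 103 hours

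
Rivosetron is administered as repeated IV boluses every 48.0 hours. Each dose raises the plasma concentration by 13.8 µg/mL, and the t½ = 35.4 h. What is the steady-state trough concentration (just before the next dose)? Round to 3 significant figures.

8.85 µg/mL

k = ln 2 / 35.4 = 0.01958 h⁻¹
Fraction remaining after one interval: e^(−kτ) = e^(−0.01958 × 48.0) = 0.3907
R = 1 / (1 − 0.3907) = 1.641
Css,max = 13.8 × 1.641 = 22.65 µg/mL
Css,min = Css,max × e^(−kτ) = 22.65 × 0.3907 ≈ 8.85 µg/mL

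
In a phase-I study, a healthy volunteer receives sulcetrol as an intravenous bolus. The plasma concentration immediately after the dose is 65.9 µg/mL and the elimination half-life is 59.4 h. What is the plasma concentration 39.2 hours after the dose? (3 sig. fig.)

41.7 µg/mL

k = ln 2 / 59.4 = 0.01167 h⁻¹
C(t) = C₀ e^(−kt) = 65.9 × e^(−0.01167 × 39.2) = 65.9 × e^(−0.4574) = 65.9 × 0.6329 ≈ 41.7 µg/mL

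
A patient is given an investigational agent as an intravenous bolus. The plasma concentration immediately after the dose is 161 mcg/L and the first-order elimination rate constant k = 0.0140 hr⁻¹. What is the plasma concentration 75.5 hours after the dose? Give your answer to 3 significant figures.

C(t) = C₀ e^(−kt) = 161 × e^(−0.01400 × 75.5) = 161 × e^(−1.057) = 161 × 0.3475 ≈ 55.9 mcg/L

55.9 mcg/L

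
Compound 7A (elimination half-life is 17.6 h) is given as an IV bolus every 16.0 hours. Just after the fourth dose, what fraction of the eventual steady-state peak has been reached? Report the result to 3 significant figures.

0.920

k = ln 2 / 17.6 = 0.03938 h⁻¹
f_n = 1 − e^(−nkτ) = 1 − e^(−4 × 0.03938 × 16.0) = 1 − e^(−2.521) = 1 − 0.08042 ≈ 0.920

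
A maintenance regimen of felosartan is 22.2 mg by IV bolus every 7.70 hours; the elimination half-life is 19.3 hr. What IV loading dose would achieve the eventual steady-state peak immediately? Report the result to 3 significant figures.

91.9 mg

k = ln 2 / 19.3 = 0.03591 hr⁻¹
Accumulation ratio R = 1 / (1 − e^(−kτ)) = 1 / (1 − e^(−0.03591×7.70)) = 1 / (1 − 0.7584) = 4.139
Loading dose = maintenance dose × R = 22.2 × 4.139 ≈ 91.9 mg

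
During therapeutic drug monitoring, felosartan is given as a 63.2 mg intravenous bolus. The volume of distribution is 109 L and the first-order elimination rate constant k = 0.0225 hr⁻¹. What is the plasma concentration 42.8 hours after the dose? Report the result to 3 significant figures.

C₀ = dose / V = 63.2 / 109 = 0.5798 µg/mL
C(t) = C₀ e^(−kt) = 0.5798 × e^(−0.02250 × 42.8) = 0.5798 × e^(−0.9630) = 0.5798 × 0.3817 ≈ 0.221 µg/mL

0.221 µg/mL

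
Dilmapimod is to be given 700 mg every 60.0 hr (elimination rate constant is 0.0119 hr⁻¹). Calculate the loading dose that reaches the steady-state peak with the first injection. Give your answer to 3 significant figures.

Accumulation ratio R = 1 / (1 − e^(−kτ)) = 1 / (1 − e^(−0.01190×60.0)) = 1 / (1 − 0.4897) = 1.960
Loading dose = maintenance dose × R = 700 × 1.960 ≈ 1370 mg

1370 mg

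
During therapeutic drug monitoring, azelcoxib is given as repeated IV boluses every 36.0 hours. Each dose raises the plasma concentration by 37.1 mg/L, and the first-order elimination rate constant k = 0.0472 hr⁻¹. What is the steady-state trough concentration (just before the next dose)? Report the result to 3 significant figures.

8.30 mg/L

Fraction remaining after one interval: e^(−kτ) = e^(−0.04720 × 36.0) = 0.1828
R = 1 / (1 − 0.1828) = 1.224
Css,max = 37.1 × 1.224 = 45.40 mg/L
Css,min = Css,max × e^(−kτ) = 45.40 × 0.1828 ≈ 8.30 mg/L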